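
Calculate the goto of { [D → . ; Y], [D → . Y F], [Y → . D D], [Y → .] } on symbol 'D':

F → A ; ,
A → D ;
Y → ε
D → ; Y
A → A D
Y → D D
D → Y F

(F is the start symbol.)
GOTO(I, 'D') = CLOSURE({ [A → αX.β] : [A → α.Xβ] ∈ I, X = 'D' })

Items with dot before 'D', with the dot advanced:
  [Y → . D D] → [Y → D . D]
Closure of the advanced items:
  [Y → D . D] has the dot before D: add [D → . ; Y], [D → . Y F]
  [D → . Y F] has the dot before Y: add [Y → .], [Y → . D D]

GOTO = { [D → . ; Y], [D → . Y F], [Y → . D D], [Y → .], [Y → D . D] }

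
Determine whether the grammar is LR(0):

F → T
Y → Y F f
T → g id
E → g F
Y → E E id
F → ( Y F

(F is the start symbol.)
No. Shift-reduce conflict between [F → ( Y F .] and [Y → Y F . f]

A grammar is LR(0) if no state in the canonical LR(0) collection has:
  - both a shift item (dot before a terminal) and a complete item (shift-reduce conflict), or
  - two or more complete items (reduce-reduce conflict; the accept item [F' → F .] counts as a complete item here).

Augment with F' → F and build the canonical LR(0) collection (I0 = CLOSURE({[F' → . F]}), then GOTO on every symbol after a dot until no new states appear). It has 14 states:
  I0: { [F → . ( Y F], [F → . T], [F' → . F], [T → . g id] }  — shift
  I1: { [E → . g F], [F → ( . Y F], [Y → . E E id], [Y → . Y F f] }  — shift
  I2: { [F' → F .] }  — accept
  I3: { [F → T .] }  — reduce
  I4: { [T → g . id] }  — shift
  I5: { [T → g id .] }  — reduce
  I6: { [E → . g F], [Y → E . E id] }  — shift
  I7: { [F → ( Y . F], [F → . ( Y F], [F → . T], [T → . g id], [Y → Y . F f] }  — shift
  I8: { [E → g . F], [F → . ( Y F], [F → . T], [T → . g id] }  — shift
  I9: { [E → g F .] }  — reduce
  I10: { [F → ( Y F .], [Y → Y F . f] }  — shift, reduce
  I11: { [Y → Y F f .] }  — reduce
  I12: { [Y → E E . id] }  — shift
  I13: { [Y → E E id .] }  — reduce

Conflict in state I10:
  Shift-reduce conflict between [F → ( Y F .] and [Y → Y F . f]
So the grammar is NOT LR(0).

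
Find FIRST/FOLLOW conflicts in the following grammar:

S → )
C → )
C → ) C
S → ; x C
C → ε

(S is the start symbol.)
No FIRST/FOLLOW conflicts.

A FIRST/FOLLOW conflict occurs when a non-terminal N has a nullable alternative N → β (β ⇒* ε) and another alternative N → α with FIRST(α) ∩ FOLLOW(N) ≠ ∅: on such a lookahead the parser cannot decide between expanding α and letting N vanish via β.

Nullable non-terminals: C.

C: nullable alternative(s) C → ε; FOLLOW(C) = { $ }
  C → ): FIRST \ {ε} = { ')' } — disjoint from FOLLOW(C)
  C → ) C: FIRST \ {ε} = { ')' } — disjoint from FOLLOW(C)
  C → ε: FIRST \ {ε} = { } — this is the only nullable alternative, skip

S has no nullable alternative, so no FIRST/FOLLOW check is needed there.

No FIRST/FOLLOW conflicts found.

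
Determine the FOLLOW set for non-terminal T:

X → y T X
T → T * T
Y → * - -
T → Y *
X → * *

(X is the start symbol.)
To compute FOLLOW(T), find every occurrence of T on a right-hand side N → α T β: add FIRST(β) \ {ε}, and if β is empty or nullable also add FOLLOW(N). Iterate to a fixed point.

In X → y T X: T is followed by X, add FIRST(X) \ {ε} = { '*', 'y' }
In T → T * T: T is followed by '*' T, add FIRST('*' T) \ {ε} = { '*' }
In T → T * T: T is at the end; this adds FOLLOW(T) to itself — nothing new

Taking the union: FOLLOW(T) = { '*', 'y' }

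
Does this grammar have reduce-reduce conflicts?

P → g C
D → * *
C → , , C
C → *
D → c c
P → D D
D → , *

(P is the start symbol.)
Augment with P' → P and build the canonical LR(0) collection (I0 = CLOSURE({[P' → . P]}), then GOTO on every symbol after a dot until no new states appear). It has 16 states:
  I0: { [D → . * *], [D → . , *], [D → . c c], [P → . D D], [P → . g C], [P' → . P] }  — shift
  I1: { [D → * . *] }  — shift
  I2: { [D → , . *] }  — shift
  I3: { [D → . * *], [D → . , *], [D → . c c], [P → D . D] }  — shift
  I4: { [P' → P .] }  — accept
  I5: { [D → c . c] }  — shift
  I6: { [C → . *], [C → . , , C], [P → g . C] }  — shift
  I7: { [C → * .] }  — reduce
  I8: { [C → , . , C] }  — shift
  I9: { [P → g C .] }  — reduce
  I10: { [C → , , . C], [C → . *], [C → . , , C] }  — shift
  I11: { [C → , , C .] }  — reduce
  I12: { [D → c c .] }  — reduce
  I13: { [P → D D .] }  — reduce
  I14: { [D → , * .] }  — reduce
  I15: { [D → * * .] }  — reduce

No state contains more than one complete item.

Answer: No reduce-reduce conflicts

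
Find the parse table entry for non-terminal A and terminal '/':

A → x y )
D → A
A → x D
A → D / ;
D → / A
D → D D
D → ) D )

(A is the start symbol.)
To find M[A, '/'], we find productions for A where '/' is in the predict set (PREDICT(N → α) = (FIRST(α) \ {ε}) ∪ (FOLLOW(N) if α ⇒* ε)).

Relevant sets:
  FIRST(D) = { ')', '/', 'x' }

A → x y ): PREDICT = { 'x' }
A → x D: PREDICT = { 'x' }
A → D / ;: PREDICT = { ')', '/', 'x' }
  '/' is in predict set, so this production goes in M[A, '/']

M[A, '/'] = A → D / ;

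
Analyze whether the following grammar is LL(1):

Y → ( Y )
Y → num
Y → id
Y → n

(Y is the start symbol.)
Yes, the grammar is LL(1).

For Y:
  PREDICT(Y → '(' Y ')') = { '(' }
  PREDICT(Y → num) = { 'num' }
  PREDICT(Y → id) = { 'id' }
  PREDICT(Y → n) = { 'n' }

All predict sets are disjoint. The grammar IS LL(1).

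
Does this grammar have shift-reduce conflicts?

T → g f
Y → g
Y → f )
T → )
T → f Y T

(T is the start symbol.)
No shift-reduce conflicts

A shift-reduce conflict occurs when an LR(0) state has both:
  - a complete (reduce) item [A → α .] (dot at the end), and
  - a shift item [B → β . c γ] (dot before a terminal).

Augment with T' → T and build the canonical LR(0) collection (I0 = CLOSURE({[T' → . T]}), then GOTO on every symbol after a dot until no new states appear). It has 11 states:
  I0: { [T → . )], [T → . f Y T], [T → . g f], [T' → . T] }  — shift
  I1: { [T → ) .] }  — reduce
  I2: { [T' → T .] }  — accept
  I3: { [T → f . Y T], [Y → . f )], [Y → . g] }  — shift
  I4: { [T → g . f] }  — shift
  I5: { [T → g f .] }  — reduce
  I6: { [T → . )], [T → . f Y T], [T → . g f], [T → f Y . T] }  — shift
  I7: { [Y → f . )] }  — shift
  I8: { [Y → g .] }  — reduce
  I9: { [Y → f ) .] }  — reduce
  I10: { [T → f Y T .] }  — reduce

No state contains both a complete item and a shift item.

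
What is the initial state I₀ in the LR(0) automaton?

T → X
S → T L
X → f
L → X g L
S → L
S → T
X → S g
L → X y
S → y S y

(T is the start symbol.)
First, augment the grammar with T' → T
I₀ = CLOSURE({ [T' → . T] }):
  [T' → . T] has the dot before T: add [T → . X]
  [T → . X] has the dot before X: add [X → . f], [X → . S g]
  [X → . S g] has the dot before S: add [S → . T L], [S → . L], [S → . T], [S → . y S y]
  [S → . L] has the dot before L: add [L → . X g L], [L → . X y]
No further items can be added.

I₀ = { [L → . X g L], [L → . X y], [S → . L], [S → . T L], [S → . T], [S → . y S y], [T → . X], [T' → . T], [X → . S g], [X → . f] }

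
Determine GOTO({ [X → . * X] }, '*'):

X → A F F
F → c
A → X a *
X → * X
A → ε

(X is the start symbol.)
{ [A → . X a *], [A → .], [X → * . X], [X → . * X], [X → . A F F] }

GOTO(I, '*') = CLOSURE({ [A → αX.β] : [A → α.Xβ] ∈ I, X = '*' })

Items with dot before '*', with the dot advanced:
  [X → . * X] → [X → * . X]
Closure of the advanced items:
  [X → * . X] has the dot before X: add [X → . A F F], [X → . * X]
  [X → . A F F] has the dot before A: add [A → . X a *], [A → .]

GOTO = { [A → . X a *], [A → .], [X → * . X], [X → . * X], [X → . A F F] }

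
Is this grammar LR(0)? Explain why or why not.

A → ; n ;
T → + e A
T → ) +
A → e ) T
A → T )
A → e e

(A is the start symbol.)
Yes, the grammar is LR(0)

A grammar is LR(0) if no state in the canonical LR(0) collection has:
  - both a shift item (dot before a terminal) and a complete item (shift-reduce conflict), or
  - two or more complete items (reduce-reduce conflict; the accept item [A' → A .] counts as a complete item here).

Augment with A' → A and build the canonical LR(0) collection (I0 = CLOSURE({[A' → . A]}), then GOTO on every symbol after a dot until no new states appear). It has 16 states:
  I0: { [A → . ; n ;], [A → . T )], [A → . e ) T], [A → . e e], [A' → . A], [T → . ) +], [T → . + e A] }  — shift
  I1: { [T → ) . +] }  — shift
  I2: { [T → + . e A] }  — shift
  I3: { [A → ; . n ;] }  — shift
  I4: { [A' → A .] }  — accept
  I5: { [A → T . )] }  — shift
  I6: { [A → e . ) T], [A → e . e] }  — shift
  I7: { [A → e ) . T], [T → . ) +], [T → . + e A] }  — shift
  I8: { [A → e e .] }  — reduce
  I9: { [A → e ) T .] }  — reduce
  I10: { [A → T ) .] }  — reduce
  I11: { [A → ; n . ;] }  — shift
  I12: { [A → ; n ; .] }  — reduce
  I13: { [A → . ; n ;], [A → . T )], [A → . e ) T], [A → . e e], [T → + e . A], [T → . ) +], [T → . + e A] }  — shift
  I14: { [T → + e A .] }  — reduce
  I15: { [T → ) + .] }  — reduce

Every state is either a pure shift/goto state or contains exactly one complete item and nothing to shift — no conflicts. The grammar is LR(0).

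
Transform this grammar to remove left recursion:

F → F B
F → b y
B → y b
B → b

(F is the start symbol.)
F → b y F'
F' → B F'
F' → ε
B → y b
B → b

F is directly left-recursive. The standard transformation for
  A → A α₁ | ... | A α_m | β₁ | ... | β_n
is
  A  → β₁ A' | ... | β_n A'
  A' → α₁ A' | ... | α_m A' | ε

F → b y becomes F → b y F'
F → F B becomes F' → B F'
Add F' → ε

Productions for other non-terminals are unchanged:
  B → y b
  B → b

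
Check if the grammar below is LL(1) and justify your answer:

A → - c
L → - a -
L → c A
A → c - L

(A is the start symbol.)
Yes, the grammar is LL(1).

For A:
  PREDICT(A → '-' c) = { '-' }
  PREDICT(A → c '-' L) = { 'c' }
For L:
  PREDICT(L → '-' a '-') = { '-' }
  PREDICT(L → c A) = { 'c' }

All predict sets are disjoint. The grammar IS LL(1).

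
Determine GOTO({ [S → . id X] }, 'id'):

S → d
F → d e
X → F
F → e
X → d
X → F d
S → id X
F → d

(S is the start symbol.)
{ [F → . d e], [F → . d], [F → . e], [S → id . X], [X → . F d], [X → . F], [X → . d] }

GOTO(I, 'id') = CLOSURE({ [A → αX.β] : [A → α.Xβ] ∈ I, X = 'id' })

Items with dot before 'id', with the dot advanced:
  [S → . id X] → [S → id . X]
Closure of the advanced items:
  [S → id . X] has the dot before X: add [X → . F], [X → . d], [X → . F d]
  [X → . F] has the dot before F: add [F → . d e], [F → . e], [F → . d]

GOTO = { [F → . d e], [F → . d], [F → . e], [S → id . X], [X → . F d], [X → . F], [X → . d] }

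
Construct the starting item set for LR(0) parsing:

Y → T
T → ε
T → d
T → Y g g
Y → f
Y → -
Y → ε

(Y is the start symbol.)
{ [T → . Y g g], [T → . d], [T → .], [Y → . -], [Y → . T], [Y → . f], [Y → .], [Y' → . Y] }

First, augment the grammar with Y' → Y
I₀ = CLOSURE({ [Y' → . Y] }):
  [Y' → . Y] has the dot before Y: add [Y → . T], [Y → . f], [Y → . -], [Y → .]
  [Y → . T] has the dot before T: add [T → .], [T → . d], [T → . Y g g]
No further items can be added.

I₀ = { [T → . Y g g], [T → . d], [T → .], [Y → . -], [Y → . T], [Y → . f], [Y → .], [Y' → . Y] }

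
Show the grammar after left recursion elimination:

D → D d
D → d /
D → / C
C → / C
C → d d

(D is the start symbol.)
D is directly left-recursive. The standard transformation for
  A → A α₁ | ... | A α_m | β₁ | ... | β_n
is
  A  → β₁ A' | ... | β_n A'
  A' → α₁ A' | ... | α_m A' | ε

D → d / becomes D → d / D'
D → / C becomes D → / C D'
D → D d becomes D' → d D'
Add D' → ε

Productions for other non-terminals are unchanged:
  C → / C
  C → d d

Resulting grammar:
D → d / D'
D → / C D'
D' → d D'
D' → ε
C → / C
C → d d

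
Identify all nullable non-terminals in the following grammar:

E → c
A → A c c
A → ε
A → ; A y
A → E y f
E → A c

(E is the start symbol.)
ε-productions: A → ε
So A is immediately nullable.
No further non-terminal can be added: every production for the remaining non-terminals contains a terminal or a non-nullable non-terminal.
Nullable = { 'A' }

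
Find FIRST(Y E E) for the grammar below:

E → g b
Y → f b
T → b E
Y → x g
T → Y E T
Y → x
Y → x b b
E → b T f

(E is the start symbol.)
FIRST sets of the non-terminals involved (from the grammar, by fixed-point iteration):
  FIRST(Y) = { 'f', 'x' }

To compute FIRST(Y E E), process the symbols left to right:
Symbol Y is a non-terminal. Add FIRST(Y) \ {ε} = { 'f', 'x' }
Y is not nullable (ε ∉ FIRST(Y)), so stop here.
FIRST(Y E E) = { 'f', 'x' }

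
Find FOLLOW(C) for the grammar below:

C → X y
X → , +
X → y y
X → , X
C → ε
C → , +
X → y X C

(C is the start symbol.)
To compute FOLLOW(C), find every occurrence of C on a right-hand side N → α C β: add FIRST(β) \ {ε}, and if β is empty or nullable also add FOLLOW(N). Iterate to a fixed point.

C is the start symbol, so $ ∈ FOLLOW(C).
In X → y X C: C is at the end, add FOLLOW(X)

The FOLLOW sets referred to above (computed the same way, to a fixed point):
  FOLLOW(X) = { ',', 'y' }

Taking the union: FOLLOW(C) = { $, ',', 'y' }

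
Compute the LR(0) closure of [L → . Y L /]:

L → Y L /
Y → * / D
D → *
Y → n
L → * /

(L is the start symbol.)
Start with: [L → . Y L /]
  [L → . Y L /] has the dot before Y: add [Y → . * / D], [Y → . n]
No further items can be added.

CLOSURE = { [L → . Y L /], [Y → . * / D], [Y → . n] }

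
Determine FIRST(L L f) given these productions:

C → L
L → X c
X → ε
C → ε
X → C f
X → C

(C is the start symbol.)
FIRST sets of the non-terminals involved (from the grammar, by fixed-point iteration):
  FIRST(L) = { 'c', 'f' }

To compute FIRST(L L f), process the symbols left to right:
Symbol L is a non-terminal. Add FIRST(L) \ {ε} = { 'c', 'f' }
L is not nullable (ε ∉ FIRST(L)), so stop here.
FIRST(L L f) = { 'c', 'f' }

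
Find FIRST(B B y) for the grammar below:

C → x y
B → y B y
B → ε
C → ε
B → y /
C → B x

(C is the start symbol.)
FIRST sets of the non-terminals involved (from the grammar, by fixed-point iteration):
  FIRST(B) = { 'y', ε }

To compute FIRST(B B y), process the symbols left to right:
Symbol B is a non-terminal. Add FIRST(B) \ {ε} = { 'y' }
B is nullable (ε ∈ FIRST(B)), continue to the next symbol.
Symbol B is a non-terminal. Add FIRST(B) \ {ε} = { 'y' }
B is nullable (ε ∈ FIRST(B)), continue to the next symbol.
Symbol y is a terminal. Add 'y' and stop.
FIRST(B B y) = { 'y' }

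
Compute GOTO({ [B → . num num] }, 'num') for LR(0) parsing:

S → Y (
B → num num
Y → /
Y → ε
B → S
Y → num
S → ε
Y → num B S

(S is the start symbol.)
GOTO(I, 'num') = CLOSURE({ [A → αX.β] : [A → α.Xβ] ∈ I, X = 'num' })

Items with dot before 'num', with the dot advanced:
  [B → . num num] → [B → num . num]
Closure adds nothing (no advanced item has the dot before a non-terminal).

GOTO = { [B → num . num] }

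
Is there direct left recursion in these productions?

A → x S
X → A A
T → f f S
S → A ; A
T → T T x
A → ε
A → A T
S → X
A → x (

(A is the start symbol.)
Direct left recursion occurs when N → N α for some non-terminal N (the right-hand side begins with the left-hand side itself).

A → x S: starts with x
X → A A: starts with A
T → f f S: starts with f
S → A ; A: starts with A
T → T T x: LEFT RECURSIVE (starts with T)
A → ε: starts with ε
A → A T: LEFT RECURSIVE (starts with A)
S → X: starts with X
A → x (: starts with x

The grammar has direct left recursion on: T, A.

Answer: Yes, T, A are left-recursive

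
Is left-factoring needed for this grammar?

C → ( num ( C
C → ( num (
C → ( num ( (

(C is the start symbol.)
Yes, C has productions with common prefix '( num ('

Left-factoring is needed when two productions for the same non-terminal
share a common prefix on the right-hand side.

Productions for C:
  C → ( num ( C
  C → ( num (
  C → ( num ( (

Found common prefix '( num (' in productions for C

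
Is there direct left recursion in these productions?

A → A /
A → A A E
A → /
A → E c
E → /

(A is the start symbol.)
A → A /: LEFT RECURSIVE (starts with A)
A → A A E: LEFT RECURSIVE (starts with A)
A → /: starts with '/'
A → E c: starts with E
E → /: starts with '/'

The grammar has direct left recursion on: A.

Answer: Yes, A is left-recursive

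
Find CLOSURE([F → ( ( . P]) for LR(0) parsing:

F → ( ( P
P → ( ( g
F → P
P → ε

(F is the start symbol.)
To compute CLOSURE, for each item [A → α.Bβ] where B is a non-terminal, add [B → .γ] for all productions B → γ; repeat for the newly added items until nothing changes.

Start with: [F → ( ( . P]
  [F → ( ( . P] has the dot before P: add [P → . ( ( g], [P → .]
No further items can be added.

CLOSURE = { [F → ( ( . P], [P → . ( ( g], [P → .] }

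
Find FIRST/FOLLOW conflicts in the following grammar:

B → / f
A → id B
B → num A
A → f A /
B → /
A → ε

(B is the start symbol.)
Nullable non-terminals: A.

A: nullable alternative(s) A → ε; FOLLOW(A) = { $, '/' }
  A → id B: FIRST \ {ε} = { 'id' } — disjoint from FOLLOW(A)
  A → f A /: FIRST \ {ε} = { 'f' } — disjoint from FOLLOW(A)
  A → ε: FIRST \ {ε} = { } — this is the only nullable alternative, skip

B has no nullable alternative, so no FIRST/FOLLOW check is needed there.

No FIRST/FOLLOW conflicts found.

Answer: No FIRST/FOLLOW conflicts.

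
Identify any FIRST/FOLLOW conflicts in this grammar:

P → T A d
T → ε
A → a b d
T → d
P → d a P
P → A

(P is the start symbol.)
No FIRST/FOLLOW conflicts.

A FIRST/FOLLOW conflict occurs when a non-terminal N has a nullable alternative N → β (β ⇒* ε) and another alternative N → α with FIRST(α) ∩ FOLLOW(N) ≠ ∅: on such a lookahead the parser cannot decide between expanding α and letting N vanish via β.

Nullable non-terminals: T.

T: nullable alternative(s) T → ε; FOLLOW(T) = { 'a' }
  T → ε: FIRST \ {ε} = { } — this is the only nullable alternative, skip
  T → d: FIRST \ {ε} = { 'd' } — disjoint from FOLLOW(T)

A, P have no nullable alternative, so no FIRST/FOLLOW check is needed there.

No FIRST/FOLLOW conflicts found.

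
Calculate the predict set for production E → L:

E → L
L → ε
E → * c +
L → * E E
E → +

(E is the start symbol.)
PREDICT(E → L) = (FIRST(RHS) \ {ε}) ∪ (FOLLOW(E) if ε ∈ FIRST(RHS), i.e. RHS ⇒* ε)
FIRST(L) = { '*', ε }
FIRST(L) = { '*', ε }
ε ∈ FIRST(L) (the right-hand side is nullable), so add FOLLOW(E) = { $, '*', '+' }
PREDICT(E → L) = { $, '*', '+' }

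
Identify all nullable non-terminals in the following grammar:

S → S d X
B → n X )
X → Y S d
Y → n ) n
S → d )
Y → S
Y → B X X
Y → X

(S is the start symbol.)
None

There are no ε-productions, so no non-terminal can derive ε.
No non-terminals are nullable.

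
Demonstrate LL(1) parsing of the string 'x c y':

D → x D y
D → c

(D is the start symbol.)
Stack is shown with the top on the left.

Stack    Input    Action
------------------------
D $      x c y $  output D → x D y
x D y $  x c y $  match 'x'
D y $    c y $    output D → c
c y $    c y $    match 'c'
y $      y $      match 'y'
$        $        accept

The string is accepted.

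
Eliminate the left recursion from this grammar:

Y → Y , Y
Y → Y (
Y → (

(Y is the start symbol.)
Y is directly left-recursive. The standard transformation for
  A → A α₁ | ... | A α_m | β₁ | ... | β_n
is
  A  → β₁ A' | ... | β_n A'
  A' → α₁ A' | ... | α_m A' | ε

Y → ( becomes Y → ( Y'
Y → Y , Y becomes Y' → , Y Y'
Y → Y ( becomes Y' → ( Y'
Add Y' → ε

Resulting grammar:
Y → ( Y'
Y' → , Y Y'
Y' → ( Y'
Y' → ε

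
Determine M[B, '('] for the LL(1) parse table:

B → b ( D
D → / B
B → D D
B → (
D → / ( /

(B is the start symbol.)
B → (

To find M[B, '('], we find productions for B where '(' is in the predict set (PREDICT(N → α) = (FIRST(α) \ {ε}) ∪ (FOLLOW(N) if α ⇒* ε)).

Relevant sets:
  FIRST(D) = { '/' }

B → b ( D: PREDICT = { 'b' }
B → D D: PREDICT = { '/' }
B → (: PREDICT = { '(' }
  '(' is in predict set, so this production goes in M[B, '(']

M[B, '('] = B → (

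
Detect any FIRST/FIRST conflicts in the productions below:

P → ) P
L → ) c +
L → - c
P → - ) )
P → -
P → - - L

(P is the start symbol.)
Yes. P → '-' ')' ')' / P → '-' on { '-' }; P → '-' ')' ')' / P → '-' '-' L on { '-' }; P → '-' / P → '-' '-' L on { '-' }

A FIRST/FIRST conflict occurs when two productions N → α and N → β for the same non-terminal have FIRST(α) ∩ FIRST(β) ≠ ∅ (with ε ∈ FIRST of a nullable right-hand side, so two nullable alternatives also conflict).

Productions for P:
  P → ) P: FIRST = { ')' }
  P → - ) ): FIRST = { '-' }
  P → -: FIRST = { '-' }
  P → - - L: FIRST = { '-' }
Productions for L:
  L → ) c +: FIRST = { ')' }
  L → - c: FIRST = { '-' }

Conflict for P: P → - ) ) and P → -
  Overlap: { '-' }
Conflict for P: P → - ) ) and P → - - L
  Overlap: { '-' }
Conflict for P: P → - and P → - - L
  Overlap: { '-' }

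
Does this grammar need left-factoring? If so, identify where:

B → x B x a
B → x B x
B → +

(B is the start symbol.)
Yes, B has productions with common prefix 'x B x'

Left-factoring is needed when two productions for the same non-terminal
share a common prefix on the right-hand side.

Productions for B:
  B → x B x a
  B → x B x
  B → +

Found common prefix 'x B x' in productions for B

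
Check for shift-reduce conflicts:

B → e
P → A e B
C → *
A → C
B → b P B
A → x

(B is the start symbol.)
No shift-reduce conflicts

A shift-reduce conflict occurs when an LR(0) state has both:
  - a complete (reduce) item [A → α .] (dot at the end), and
  - a shift item [B → β . c γ] (dot before a terminal).

Augment with B' → B and build the canonical LR(0) collection (I0 = CLOSURE({[B' → . B]}), then GOTO on every symbol after a dot until no new states appear). It has 12 states:
  I0: { [B → . b P B], [B → . e], [B' → . B] }  — shift
  I1: { [B' → B .] }  — accept
  I2: { [A → . C], [A → . x], [B → b . P B], [C → . *], [P → . A e B] }  — shift
  I3: { [B → e .] }  — reduce
  I4: { [C → * .] }  — reduce
  I5: { [P → A . e B] }  — shift
  I6: { [A → C .] }  — reduce
  I7: { [B → . b P B], [B → . e], [B → b P . B] }  — shift
  I8: { [A → x .] }  — reduce
  I9: { [B → b P B .] }  — reduce
  I10: { [B → . b P B], [B → . e], [P → A e . B] }  — shift
  I11: { [P → A e B .] }  — reduce

No state contains both a complete item and a shift item.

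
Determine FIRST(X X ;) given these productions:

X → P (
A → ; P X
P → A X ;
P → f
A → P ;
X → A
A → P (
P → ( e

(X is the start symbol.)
{ '(', ';', 'f' }

FIRST sets of the non-terminals involved (from the grammar, by fixed-point iteration):
  FIRST(X) = { '(', ';', 'f' }

To compute FIRST(X X ;), process the symbols left to right:
Symbol X is a non-terminal. Add FIRST(X) \ {ε} = { '(', ';', 'f' }
X is not nullable (ε ∉ FIRST(X)), so stop here.
FIRST(X X ;) = { '(', ';', 'f' }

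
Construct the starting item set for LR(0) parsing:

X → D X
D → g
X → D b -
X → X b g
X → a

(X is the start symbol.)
{ [D → . g], [X → . D X], [X → . D b -], [X → . X b g], [X → . a], [X' → . X] }

First, augment the grammar with X' → X
I₀ = CLOSURE({ [X' → . X] }):
  [X' → . X] has the dot before X: add [X → . D X], [X → . D b -], [X → . X b g], [X → . a]
  [X → . D X] has the dot before D: add [D → . g]
No further items can be added.

I₀ = { [D → . g], [X → . D X], [X → . D b -], [X → . X b g], [X → . a], [X' → . X] }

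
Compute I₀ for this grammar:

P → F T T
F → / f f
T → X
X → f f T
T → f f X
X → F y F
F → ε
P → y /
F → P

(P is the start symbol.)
{ [F → . / f f], [F → . P], [F → .], [P → . F T T], [P → . y /], [P' → . P] }

First, augment the grammar with P' → P
I₀ = CLOSURE({ [P' → . P] }):
  [P' → . P] has the dot before P: add [P → . F T T], [P → . y /]
  [P → . F T T] has the dot before F: add [F → . / f f], [F → .], [F → . P]
No further items can be added.

I₀ = { [F → . / f f], [F → . P], [F → .], [P → . F T T], [P → . y /], [P' → . P] }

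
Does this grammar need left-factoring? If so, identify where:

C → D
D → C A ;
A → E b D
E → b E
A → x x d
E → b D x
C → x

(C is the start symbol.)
Yes, E has productions with common prefix 'b'

Left-factoring is needed when two productions for the same non-terminal
share a common prefix on the right-hand side.

Productions for C:
  C → D
  C → x
Productions for A:
  A → E b D
  A → x x d
Productions for E:
  E → b E
  E → b D x

Found common prefix 'b' in productions for E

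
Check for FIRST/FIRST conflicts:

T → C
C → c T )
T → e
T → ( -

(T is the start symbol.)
No FIRST/FIRST conflicts.

A FIRST/FIRST conflict occurs when two productions N → α and N → β for the same non-terminal have FIRST(α) ∩ FIRST(β) ≠ ∅ (with ε ∈ FIRST of a nullable right-hand side, so two nullable alternatives also conflict).

FIRST sets of the non-terminals at (or reachable through a nullable prefix from) the front of some alternative:
  FIRST(C) = { 'c' }

Productions for T:
  T → C: FIRST = { 'c' }
  T → e: FIRST = { 'e' }
  T → ( -: FIRST = { '(' }
C has only one production, so no FIRST/FIRST conflict is possible there.

All alternatives of each non-terminal have pairwise disjoint FIRST sets.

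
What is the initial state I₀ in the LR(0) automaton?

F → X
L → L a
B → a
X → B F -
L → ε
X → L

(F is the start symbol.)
{ [B → . a], [F → . X], [F' → . F], [L → . L a], [L → .], [X → . B F -], [X → . L] }

First, augment the grammar with F' → F
I₀ = CLOSURE({ [F' → . F] }):
  [F' → . F] has the dot before F: add [F → . X]
  [F → . X] has the dot before X: add [X → . B F -], [X → . L]
  [X → . B F -] has the dot before B: add [B → . a]
  [X → . L] has the dot before L: add [L → . L a], [L → .]
No further items can be added.

I₀ = { [B → . a], [F → . X], [F' → . F], [L → . L a], [L → .], [X → . B F -], [X → . L] }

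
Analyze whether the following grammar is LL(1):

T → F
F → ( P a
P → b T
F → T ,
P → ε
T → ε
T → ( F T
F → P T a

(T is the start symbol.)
No. Predict set conflict for T: { '(', ',', 'a', 'b' }

A grammar is LL(1) if for each non-terminal N with multiple productions, the predict sets of those productions are pairwise disjoint, where PREDICT(N → α) = (FIRST(α) \ {ε}) ∪ (FOLLOW(N) if α ⇒* ε).

Relevant sets:
  FIRST(F) = { '(', ',', 'a', 'b' }
  FIRST(T) = { '(', ',', 'a', 'b', ε }
  FIRST(P) = { 'b', ε }
  FOLLOW(T) = { $, '(', ',', 'a', 'b' }
  FOLLOW(P) = { '(', ',', 'a', 'b' }

For T:
  PREDICT(T → F) = { '(', ',', 'a', 'b' }
  PREDICT(T → ε) = { $, '(', ',', 'a', 'b' }
  PREDICT(T → '(' F T) = { '(' }
For F:
  PREDICT(F → '(' P a) = { '(' }
  PREDICT(F → T ',') = { '(', ',', 'a', 'b' }
  PREDICT(F → P T a) = { '(', ',', 'a', 'b' }
For P:
  PREDICT(P → b T) = { 'b' }
  PREDICT(P → ε) = { '(', ',', 'a', 'b' }

Conflict found: Predict set conflict for T: { '(', ',', 'a', 'b' }
The grammar is NOT LL(1).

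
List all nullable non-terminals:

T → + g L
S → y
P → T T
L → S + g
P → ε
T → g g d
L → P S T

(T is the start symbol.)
{ 'P' }

ε-productions: P → ε
So P is immediately nullable.
No further non-terminal can be added: every production for the remaining non-terminals contains a terminal or a non-nullable non-terminal.
Nullable = { 'P' }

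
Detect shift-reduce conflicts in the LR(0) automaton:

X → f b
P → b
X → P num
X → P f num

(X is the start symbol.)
A shift-reduce conflict occurs when an LR(0) state has both:
  - a complete (reduce) item [A → α .] (dot at the end), and
  - a shift item [B → β . c γ] (dot before a terminal).

Augment with X' → X and build the canonical LR(0) collection (I0 = CLOSURE({[X' → . X]}), then GOTO on every symbol after a dot until no new states appear). It has 9 states:
  I0: { [P → . b], [X → . P f num], [X → . P num], [X → . f b], [X' → . X] }  — shift
  I1: { [X → P . f num], [X → P . num] }  — shift
  I2: { [X' → X .] }  — accept
  I3: { [P → b .] }  — reduce
  I4: { [X → f . b] }  — shift
  I5: { [X → f b .] }  — reduce
  I6: { [X → P f . num] }  — shift
  I7: { [X → P num .] }  — reduce
  I8: { [X → P f num .] }  — reduce

No state contains both a complete item and a shift item.

Answer: No shift-reduce conflicts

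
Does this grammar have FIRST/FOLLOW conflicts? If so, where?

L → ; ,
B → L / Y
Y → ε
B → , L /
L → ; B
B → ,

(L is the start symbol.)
A FIRST/FOLLOW conflict occurs when a non-terminal N has a nullable alternative N → β (β ⇒* ε) and another alternative N → α with FIRST(α) ∩ FOLLOW(N) ≠ ∅: on such a lookahead the parser cannot decide between expanding α and letting N vanish via β.

Nullable non-terminals: Y.
Y has a nullable alternative but only one production, so nothing to check.

B, L have no nullable alternative, so no FIRST/FOLLOW check is needed there.

No FIRST/FOLLOW conflicts found.

Answer: No FIRST/FOLLOW conflicts.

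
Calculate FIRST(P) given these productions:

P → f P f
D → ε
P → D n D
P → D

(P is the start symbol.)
{ 'f', 'n', ε }

To compute FIRST(P), examine every production with P on the left-hand side, reading each right-hand side left to right until a non-nullable symbol is reached.

FIRST sets of the other non-terminals involved (by the same procedure, iterated to a fixed point):
  FIRST(D) = { ε }

From P → f P f:
  - f is a terminal: add 'f' and stop
From P → D n D:
  - D is a non-terminal: add FIRST(D) \ {ε} = { }
    D is nullable, so continue to the next symbol
  - n is a terminal: add 'n' and stop
From P → D:
  - D is a non-terminal: add FIRST(D) \ {ε} = { }
    D is nullable and nothing follows, so the whole right-hand side can vanish: ε ∈ FIRST(P)

Collecting: FIRST(P) = { 'f', 'n', ε }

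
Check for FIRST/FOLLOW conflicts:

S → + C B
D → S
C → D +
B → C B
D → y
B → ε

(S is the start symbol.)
A FIRST/FOLLOW conflict occurs when a non-terminal N has a nullable alternative N → β (β ⇒* ε) and another alternative N → α with FIRST(α) ∩ FOLLOW(N) ≠ ∅: on such a lookahead the parser cannot decide between expanding α and letting N vanish via β.

Nullable non-terminals: B.
FIRST sets used below: FIRST(C) = { '+', 'y' }

B: nullable alternative(s) B → ε; FOLLOW(B) = { $, '+' }
  B → C B: FIRST \ {ε} = { '+', 'y' } — overlaps FOLLOW(B) on { '+' }: CONFLICT
  B → ε: FIRST \ {ε} = { } — this is the only nullable alternative, skip

C, D, S have no nullable alternative, so no FIRST/FOLLOW check is needed there.

So the grammar has 1 FIRST/FOLLOW conflict (marked CONFLICT above).

Answer: Yes. B → C B with FOLLOW(B) on { '+' }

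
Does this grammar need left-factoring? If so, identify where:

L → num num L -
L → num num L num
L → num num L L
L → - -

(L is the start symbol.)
Left-factoring is needed when two productions for the same non-terminal
share a common prefix on the right-hand side.

Productions for L:
  L → num num L -
  L → num num L num
  L → num num L L
  L → - -

Found common prefix 'num num L' in productions for L

Answer: Yes, L has productions with common prefix 'num num L'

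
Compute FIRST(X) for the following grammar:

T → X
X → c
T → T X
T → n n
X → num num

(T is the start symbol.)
{ 'c', 'num' }

From X → c:
  - c is a terminal: add 'c' and stop
From X → num num:
  - num is a terminal: add 'num' and stop

Collecting: FIRST(X) = { 'c', 'num' }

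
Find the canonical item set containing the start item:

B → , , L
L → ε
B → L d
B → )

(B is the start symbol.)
{ [B → . )], [B → . , , L], [B → . L d], [B' → . B], [L → .] }

First, augment the grammar with B' → B
I₀ = CLOSURE({ [B' → . B] }):
  [B' → . B] has the dot before B: add [B → . , , L], [B → . L d], [B → . )]
  [B → . L d] has the dot before L: add [L → .]
No further items can be added.

I₀ = { [B → . )], [B → . , , L], [B → . L d], [B' → . B], [L → .] }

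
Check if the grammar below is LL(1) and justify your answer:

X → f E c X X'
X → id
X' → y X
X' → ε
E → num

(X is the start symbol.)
No. Predict set conflict for X': { 'y' }

A grammar is LL(1) if for each non-terminal N with multiple productions, the predict sets of those productions are pairwise disjoint, where PREDICT(N → α) = (FIRST(α) \ {ε}) ∪ (FOLLOW(N) if α ⇒* ε).

Relevant sets:
  FOLLOW(X') = { $, 'y' }

For X:
  PREDICT(X → f E c X X') = { 'f' }
  PREDICT(X → id) = { 'id' }
For X':
  PREDICT(X' → y X) = { 'y' }
  PREDICT(X' → ε) = { $, 'y' }
E has a single production, so nothing to check there.

Conflict found: Predict set conflict for X': { 'y' }
The grammar is NOT LL(1).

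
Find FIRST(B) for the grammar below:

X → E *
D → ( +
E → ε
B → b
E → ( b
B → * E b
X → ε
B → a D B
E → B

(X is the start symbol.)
From B → b:
  - b is a terminal: add 'b' and stop
From B → * E b:
  - '*' is a terminal: add '*' and stop
From B → a D B:
  - a is a terminal: add 'a' and stop

Collecting: FIRST(B) = { '*', 'a', 'b' }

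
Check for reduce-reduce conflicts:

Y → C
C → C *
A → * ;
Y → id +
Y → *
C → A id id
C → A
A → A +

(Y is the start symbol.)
No reduce-reduce conflicts

Augment with Y' → Y and build the canonical LR(0) collection (I0 = CLOSURE({[Y' → . Y]}), then GOTO on every symbol after a dot until no new states appear). It has 12 states:
  I0: { [A → . * ;], [A → . A +], [C → . A id id], [C → . A], [C → . C *], [Y → . *], [Y → . C], [Y → . id +], [Y' → . Y] }  — shift
  I1: { [A → * . ;], [Y → * .] }  — shift, reduce
  I2: { [A → A . +], [C → A . id id], [C → A .] }  — shift, reduce
  I3: { [C → C . *], [Y → C .] }  — shift, reduce
  I4: { [Y' → Y .] }  — accept
  I5: { [Y → id . +] }  — shift
  I6: { [Y → id + .] }  — reduce
  I7: { [C → C * .] }  — reduce
  I8: { [A → A + .] }  — reduce
  I9: { [C → A id . id] }  — shift
  I10: { [C → A id id .] }  — reduce
  I11: { [A → * ; .] }  — reduce

No state contains more than one complete item.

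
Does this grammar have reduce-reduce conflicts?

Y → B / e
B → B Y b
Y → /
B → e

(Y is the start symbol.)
No reduce-reduce conflicts

A reduce-reduce conflict occurs when an LR(0) state has two complete items [A → α .] and [B → β .] — both call for a reduction, and with no lookahead the parser cannot choose between them.

Augment with Y' → Y and build the canonical LR(0) collection (I0 = CLOSURE({[Y' → . Y]}), then GOTO on every symbol after a dot until no new states appear). It has 9 states:
  I0: { [B → . B Y b], [B → . e], [Y → . /], [Y → . B / e], [Y' → . Y] }  — shift
  I1: { [Y → / .] }  — reduce
  I2: { [B → . B Y b], [B → . e], [B → B . Y b], [Y → . /], [Y → . B / e], [Y → B . / e] }  — shift
  I3: { [Y' → Y .] }  — accept
  I4: { [B → e .] }  — reduce
  I5: { [Y → / .], [Y → B / . e] }  — shift, reduce
  I6: { [B → B Y . b] }  — shift
  I7: { [B → B Y b .] }  — reduce
  I8: { [Y → B / e .] }  — reduce

No state contains more than one complete item.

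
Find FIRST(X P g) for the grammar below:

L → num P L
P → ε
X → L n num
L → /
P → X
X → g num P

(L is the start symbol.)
{ '/', 'g', 'num' }

FIRST sets of the non-terminals involved (from the grammar, by fixed-point iteration):
  FIRST(X) = { '/', 'g', 'num' }

To compute FIRST(X P g), process the symbols left to right:
Symbol X is a non-terminal. Add FIRST(X) \ {ε} = { '/', 'g', 'num' }
X is not nullable (ε ∉ FIRST(X)), so stop here.
FIRST(X P g) = { '/', 'g', 'num' }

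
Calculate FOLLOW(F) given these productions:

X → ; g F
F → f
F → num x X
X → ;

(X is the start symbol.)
To compute FOLLOW(F), find every occurrence of F on a right-hand side N → α F β: add FIRST(β) \ {ε}, and if β is empty or nullable also add FOLLOW(N). Iterate to a fixed point.

In X → ; g F: F is at the end, add FOLLOW(X)

The FOLLOW sets referred to above (computed the same way, to a fixed point):
  FOLLOW(X) = { $ }

Taking the union: FOLLOW(F) = { $ }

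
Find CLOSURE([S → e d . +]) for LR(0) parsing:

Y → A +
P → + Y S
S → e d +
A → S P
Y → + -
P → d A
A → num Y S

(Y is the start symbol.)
Start with: [S → e d . +]
The dot precedes the terminal '+', so nothing is added.

CLOSURE = { [S → e d . +] }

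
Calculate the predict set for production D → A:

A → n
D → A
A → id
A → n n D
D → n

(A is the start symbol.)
PREDICT(D → A) = (FIRST(RHS) \ {ε}) ∪ (FOLLOW(D) if ε ∈ FIRST(RHS), i.e. RHS ⇒* ε)
FIRST(A) = { 'id', 'n' }
FIRST(A) = { 'id', 'n' }
ε ∉ FIRST(A), so FOLLOW(D) is not added.
PREDICT(D → A) = { 'id', 'n' }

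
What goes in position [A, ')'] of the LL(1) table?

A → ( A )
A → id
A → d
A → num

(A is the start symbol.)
Empty (error entry)

To find M[A, ')'], we find productions for A where ')' is in the predict set (PREDICT(N → α) = (FIRST(α) \ {ε}) ∪ (FOLLOW(N) if α ⇒* ε)).

A → ( A ): PREDICT = { '(' }
A → id: PREDICT = { 'id' }
A → d: PREDICT = { 'd' }
A → num: PREDICT = { 'num' }

M[A, ')'] is empty (no production applies)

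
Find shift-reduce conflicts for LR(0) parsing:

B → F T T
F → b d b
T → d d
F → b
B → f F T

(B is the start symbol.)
Yes — I3: [F → b .] vs [F → b . d b]

Augment with B' → B and build the canonical LR(0) collection (I0 = CLOSURE({[B' → . B]}), then GOTO on every symbol after a dot until no new states appear). It has 13 states:
  I0: { [B → . F T T], [B → . f F T], [B' → . B], [F → . b d b], [F → . b] }  — shift
  I1: { [B' → B .] }  — accept
  I2: { [B → F . T T], [T → . d d] }  — shift
  I3: { [F → b . d b], [F → b .] }  — shift, reduce
  I4: { [B → f . F T], [F → . b d b], [F → . b] }  — shift
  I5: { [B → f F . T], [T → . d d] }  — shift
  I6: { [B → f F T .] }  — reduce
  I7: { [T → d . d] }  — shift
  I8: { [T → d d .] }  — reduce
  I9: { [F → b d . b] }  — shift
  I10: { [F → b d b .] }  — reduce
  I11: { [B → F T . T], [T → . d d] }  — shift
  I12: { [B → F T T .] }  — reduce

I3 contains reduce item [F → b .] and shift item [F → b . d b] — shift-reduce conflict.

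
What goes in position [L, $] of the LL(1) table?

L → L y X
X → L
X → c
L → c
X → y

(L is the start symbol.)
To find M[L, $], we find productions for L where $ is in the predict set (PREDICT(N → α) = (FIRST(α) \ {ε}) ∪ (FOLLOW(N) if α ⇒* ε)).

Relevant sets:
  FIRST(L) = { 'c' }

L → L y X: PREDICT = { 'c' }
L → c: PREDICT = { 'c' }

M[L, $] is empty (no production applies)

Answer: Empty (error entry)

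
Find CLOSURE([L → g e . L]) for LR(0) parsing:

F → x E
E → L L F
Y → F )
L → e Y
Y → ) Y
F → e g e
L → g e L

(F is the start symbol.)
{ [L → . e Y], [L → . g e L], [L → g e . L] }

Start with: [L → g e . L]
  [L → g e . L] has the dot before L: add [L → . e Y], [L → . g e L]
No further items can be added.

CLOSURE = { [L → . e Y], [L → . g e L], [L → g e . L] }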